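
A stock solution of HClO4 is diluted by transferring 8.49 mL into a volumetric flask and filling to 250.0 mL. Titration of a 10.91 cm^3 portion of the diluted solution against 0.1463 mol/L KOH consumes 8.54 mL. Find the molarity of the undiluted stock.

n(KOH) = 0.1463 x 0.008540 = 0.001249 mol.
n(HClO4) in the aliquot = 0.001249 mol.
[diluted HClO4] = 0.001249 / 0.01091 = 0.1145 M.
Dilution factor = 250.0/8.490 = 29.45, so [stock] = 0.1145 x 29.45 = 3.37 M.

3.37 M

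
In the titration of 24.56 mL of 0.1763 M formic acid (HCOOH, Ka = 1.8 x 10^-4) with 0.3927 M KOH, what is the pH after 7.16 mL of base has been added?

Initial n(HCOOH) = 0.1763 x 0.02456 = 0.004330 mol.
n(KOH) added = 0.3927 x 0.007160 = 0.002812 mol, converting that many moles of HCOOH to HCOO-.
Remaining n(HCOOH) = 0.001518 mol; n(HCOO-) = 0.002812 mol.
By Henderson-Hasselbalch, pH = pKa + log([A^-]/[HA]) = 3.74 + log(0.002812/0.001518) = 3.74 + (+0.27) = 4.01.

4.01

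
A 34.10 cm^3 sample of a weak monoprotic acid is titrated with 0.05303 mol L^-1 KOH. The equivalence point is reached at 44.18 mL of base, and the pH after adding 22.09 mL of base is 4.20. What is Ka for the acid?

6.3 x 10^-5

22.09 mL is half of the equivalence volume, so this is the half-equivalence point where [HA] = [A^-].
At half-equivalence pH = pKa, so pKa = 4.20.
Ka = 10^(-4.20) = 6.3 x 10^-5.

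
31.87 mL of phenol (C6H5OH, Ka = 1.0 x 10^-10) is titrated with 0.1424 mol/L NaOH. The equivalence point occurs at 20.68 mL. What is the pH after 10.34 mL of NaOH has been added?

10.00

10.34 mL is exactly half the equivalence volume (20.68/2), i.e. the half-equivalence point.
There, n(HA) = n(A^-), so pH = pKa = -log(1.0 x 10^-10) = 10.00.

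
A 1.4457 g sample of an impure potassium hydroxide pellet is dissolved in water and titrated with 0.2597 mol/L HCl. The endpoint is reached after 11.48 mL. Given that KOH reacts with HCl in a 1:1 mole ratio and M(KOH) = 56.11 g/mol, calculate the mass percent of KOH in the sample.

11.6%

n(HCl) = 0.2597 x 0.01148 = 0.002981 mol.
n(KOH) = 0.002981 / 1 = 0.002981 mol.
mass of KOH = 0.002981 x 56.11 = 0.1673 g.
% purity = 0.1673 / 1.4457 x 100 = 11.6%.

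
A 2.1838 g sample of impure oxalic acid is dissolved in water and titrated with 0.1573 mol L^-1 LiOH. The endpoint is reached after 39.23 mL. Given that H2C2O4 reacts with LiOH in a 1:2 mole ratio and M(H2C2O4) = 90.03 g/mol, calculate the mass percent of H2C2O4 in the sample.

n(LiOH) = 0.1573 x 0.03923 = 0.006171 mol.
n(H2C2O4) = 0.006171 / 2 = 0.003085 mol.
mass of H2C2O4 = 0.003085 x 90.03 = 0.2778 g.
% purity = 0.2778 / 2.1838 x 100 = 12.7%.

12.7%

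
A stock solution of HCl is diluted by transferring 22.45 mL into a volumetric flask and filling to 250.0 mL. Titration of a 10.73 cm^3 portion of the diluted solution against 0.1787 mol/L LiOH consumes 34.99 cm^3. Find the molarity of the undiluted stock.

6.49 M

n(LiOH) = 0.1787 x 0.03499 = 0.006253 mol.
n(HCl) in the aliquot = 0.006253 mol.
[diluted HCl] = 0.006253 / 0.01073 = 0.5827 M.
Dilution factor = 250.0/22.45 = 11.14, so [stock] = 0.5827 x 11.14 = 6.49 M.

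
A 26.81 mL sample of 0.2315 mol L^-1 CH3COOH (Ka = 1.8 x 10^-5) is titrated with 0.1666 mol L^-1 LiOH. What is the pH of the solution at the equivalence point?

8.87

n(CH3COOH) = 0.2315 x 0.02681 = 0.006207 mol; V(LiOH) at equivalence = 0.006207/0.1666 = 0.03725 L.
At equivalence all the acid is converted to CH3COO-; total volume = 0.02681 + 0.03725 = 0.06406 L, so [CH3COO-] = 0.006207/0.06406 = 0.09688 M.
Kb = Kw/Ka = 1.0e-14 / 1.8 x 10^-5 = 5.56e-10.
[OH^-] = sqrt(Kb x [CH3COO-]) = sqrt(5.56e-10 x 0.09688) = 7.34e-6 M.
pOH = 5.13, so pH = 14.00 - 5.13 = 8.87.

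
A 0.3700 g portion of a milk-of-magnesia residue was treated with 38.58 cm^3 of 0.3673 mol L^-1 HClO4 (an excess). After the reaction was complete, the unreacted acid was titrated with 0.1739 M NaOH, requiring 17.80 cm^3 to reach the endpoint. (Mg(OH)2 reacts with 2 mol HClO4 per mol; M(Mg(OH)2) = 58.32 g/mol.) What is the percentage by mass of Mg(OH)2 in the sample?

Total n(HClO4) added = 0.3673 x 0.03858 = 0.01417 mol.
n(NaOH) used = 0.1739 x 0.01780 = 0.003095 mol, which equals the excess n(HClO4).
So n(HClO4) consumed by the sample = 0.01417 - 0.003095 = 0.01108 mol.
n(Mg(OH)2) = 0.01108 / 2 = 0.005538 mol.
mass Mg(OH)2 = 0.005538 x 58.32 = 0.3229 g, so %Mg(OH)2 = 0.3229/0.3700 x 100 = 87.3%.

87.3%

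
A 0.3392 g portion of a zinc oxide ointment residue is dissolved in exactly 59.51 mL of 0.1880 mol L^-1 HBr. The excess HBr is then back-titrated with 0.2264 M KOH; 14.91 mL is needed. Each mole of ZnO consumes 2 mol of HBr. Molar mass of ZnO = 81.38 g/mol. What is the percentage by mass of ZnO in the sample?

Total n(HBr) added = 0.1880 x 0.05951 = 0.01119 mol.
n(KOH) used = 0.2264 x 0.01491 = 0.003376 mol, which equals the excess n(HBr).
So n(HBr) consumed by the sample = 0.01119 - 0.003376 = 0.007812 mol.
n(ZnO) = 0.007812 / 2 = 0.003906 mol.
mass ZnO = 0.003906 x 81.38 = 0.3179 g, so %ZnO = 0.3179/0.3392 x 100 = 93.7%.

93.7%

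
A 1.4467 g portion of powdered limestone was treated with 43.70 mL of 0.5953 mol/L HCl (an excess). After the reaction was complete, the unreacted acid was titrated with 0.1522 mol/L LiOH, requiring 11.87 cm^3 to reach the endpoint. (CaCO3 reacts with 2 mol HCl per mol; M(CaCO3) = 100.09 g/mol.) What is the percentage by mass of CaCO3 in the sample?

83.7%

Total n(HCl) added = 0.5953 x 0.04370 = 0.02601 mol.
n(LiOH) used = 0.1522 x 0.01187 = 0.001807 mol, which equals the excess n(HCl).
So n(HCl) consumed by the sample = 0.02601 - 0.001807 = 0.02421 mol.
n(CaCO3) = 0.02421 / 2 = 0.01210 mol.
mass CaCO3 = 0.01210 x 100.09 = 1.211 g, so %CaCO3 = 1.211/1.4467 x 100 = 83.7%.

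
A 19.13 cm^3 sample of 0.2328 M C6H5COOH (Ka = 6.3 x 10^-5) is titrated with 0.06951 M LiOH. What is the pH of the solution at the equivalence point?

n(C6H5COOH) = 0.2328 x 0.01913 = 0.004453 mol; V(LiOH) at equivalence = 0.004453/0.06951 = 0.06407 L.
At equivalence all the acid is converted to C6H5COO-; total volume = 0.01913 + 0.06407 = 0.08320 L, so [C6H5COO-] = 0.004453/0.08320 = 0.05353 M.
Kb = Kw/Ka = 1.0e-14 / 6.3 x 10^-5 = 1.59e-10.
[OH^-] = sqrt(Kb x [C6H5COO-]) = sqrt(1.59e-10 x 0.05353) = 2.91e-6 M.
pOH = 5.54, so pH = 14.00 - 5.54 = 8.46.

8.46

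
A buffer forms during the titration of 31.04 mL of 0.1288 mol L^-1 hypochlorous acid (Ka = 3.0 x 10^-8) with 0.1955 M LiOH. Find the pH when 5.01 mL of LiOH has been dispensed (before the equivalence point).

Initial n(HClO) = 0.1288 x 0.03104 = 0.003998 mol.
n(LiOH) added = 0.1955 x 0.005010 = 0.0009795 mol, converting that many moles of HClO to ClO-.
Remaining n(HClO) = 0.003018 mol; n(ClO-) = 0.0009795 mol.
By Henderson-Hasselbalch, pH = pKa + log([A^-]/[HA]) = 7.52 + log(0.0009795/0.003018) = 7.52 + (-0.49) = 7.03.

7.03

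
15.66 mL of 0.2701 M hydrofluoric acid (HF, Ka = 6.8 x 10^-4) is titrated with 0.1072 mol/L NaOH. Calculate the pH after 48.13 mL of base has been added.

12.16

n(acid) = 0.2701 x 0.01566 = 0.004230 mol; n(NaOH) added = 0.1072 x 0.04813 = 0.005160 mol.
Base is in excess by 0.005160 - 0.004230 = 0.0009298 mol in a total volume of 0.06379 L.
[OH^-] = 0.0009298/0.06379 = 0.01458 M, so pOH = 1.84 and pH = 14.00 - 1.84 = 12.16.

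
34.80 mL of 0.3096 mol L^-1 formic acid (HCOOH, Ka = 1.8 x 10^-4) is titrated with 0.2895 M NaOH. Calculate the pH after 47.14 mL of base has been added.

n(acid) = 0.3096 x 0.03480 = 0.01077 mol; n(NaOH) added = 0.2895 x 0.04714 = 0.01365 mol.
Base is in excess by 0.01365 - 0.01077 = 0.002873 mol in a total volume of 0.08194 L.
[OH^-] = 0.002873/0.08194 = 0.03506 M, so pOH = 1.46 and pH = 14.00 - 1.46 = 12.54.

12.54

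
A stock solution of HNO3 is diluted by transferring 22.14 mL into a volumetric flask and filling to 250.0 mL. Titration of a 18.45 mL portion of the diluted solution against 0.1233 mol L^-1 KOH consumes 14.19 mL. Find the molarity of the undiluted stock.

1.07 M

n(KOH) = 0.1233 x 0.01419 = 0.001750 mol.
n(HNO3) in the aliquot = 0.001750 mol.
[diluted HNO3] = 0.001750 / 0.01845 = 0.09483 M.
Dilution factor = 250.0/22.14 = 11.29, so [stock] = 0.09483 x 11.29 = 1.07 M.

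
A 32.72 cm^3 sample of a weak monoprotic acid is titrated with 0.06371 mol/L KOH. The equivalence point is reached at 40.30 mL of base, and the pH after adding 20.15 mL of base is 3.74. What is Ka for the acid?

20.15 mL is half of the equivalence volume, so this is the half-equivalence point where [HA] = [A^-].
At half-equivalence pH = pKa, so pKa = 3.74.
Ka = 10^(-3.74) = 1.8 x 10^-4.

1.8 x 10^-4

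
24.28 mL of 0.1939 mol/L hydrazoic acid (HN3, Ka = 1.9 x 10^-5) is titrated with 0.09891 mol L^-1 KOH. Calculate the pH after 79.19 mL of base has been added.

12.48

n(acid) = 0.1939 x 0.02428 = 0.004708 mol; n(KOH) added = 0.09891 x 0.07919 = 0.007833 mol.
Base is in excess by 0.007833 - 0.004708 = 0.003125 mol in a total volume of 0.1035 L.
[OH^-] = 0.003125/0.1035 = 0.03020 M, so pOH = 1.52 and pH = 14.00 - 1.52 = 12.48.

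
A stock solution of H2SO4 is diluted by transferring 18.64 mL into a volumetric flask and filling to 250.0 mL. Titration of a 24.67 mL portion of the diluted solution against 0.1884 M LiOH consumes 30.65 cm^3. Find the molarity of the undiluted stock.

n(LiOH) = 0.1884 x 0.03065 = 0.005774 mol.
n(H2SO4) in the aliquot = 0.005774 x 1/2 = 0.002887 mol.
[diluted H2SO4] = 0.002887 / 0.02467 = 0.1170 M.
Dilution factor = 250.0/18.64 = 13.41, so [stock] = 0.1170 x 13.41 = 1.57 M.

1.57 M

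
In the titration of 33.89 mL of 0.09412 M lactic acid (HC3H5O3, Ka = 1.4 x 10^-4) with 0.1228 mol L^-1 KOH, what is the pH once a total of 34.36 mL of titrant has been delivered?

n(acid) = 0.09412 x 0.03389 = 0.003190 mol; n(KOH) added = 0.1228 x 0.03436 = 0.004219 mol.
Base is in excess by 0.004219 - 0.003190 = 0.001030 mol in a total volume of 0.06825 L.
[OH^-] = 0.001030/0.06825 = 0.01509 M, so pOH = 1.82 and pH = 14.00 - 1.82 = 12.18.

12.18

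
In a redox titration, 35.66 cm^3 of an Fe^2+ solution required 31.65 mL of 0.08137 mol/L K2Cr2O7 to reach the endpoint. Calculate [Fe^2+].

0.433 M

n(K2Cr2O7) = 0.08137 x 0.03165 = 0.002575 mol.
From the balanced equation, 1 mol K2Cr2O7 reacts with 6 mol Fe^2+, so n(Fe^2+) = 0.002575 x 6/1 = 0.01545 mol.
[Fe^2+] = 0.01545 / 0.03566 L = 0.433 M.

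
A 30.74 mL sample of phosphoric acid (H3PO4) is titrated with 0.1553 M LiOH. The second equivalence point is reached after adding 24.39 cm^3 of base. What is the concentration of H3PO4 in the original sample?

0.0616 M

n(LiOH) = 0.1553 x 0.02439 = 0.003788 mol.
At the second equivalence point, 2 mol OH^- react per mol H3PO4, so n(H3PO4) = 0.003788 / 2 = 0.001894 mol.
[H3PO4] = 0.001894 / 0.03074 L = 0.0616 M.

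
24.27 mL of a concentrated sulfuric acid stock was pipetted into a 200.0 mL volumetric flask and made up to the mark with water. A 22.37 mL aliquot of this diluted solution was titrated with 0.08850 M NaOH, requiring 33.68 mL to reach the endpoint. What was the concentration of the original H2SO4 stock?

0.549 M

n(NaOH) = 0.08850 x 0.03368 = 0.002981 mol.
n(H2SO4) in the aliquot = 0.002981 x 1/2 = 0.001490 mol.
[diluted H2SO4] = 0.001490 / 0.02237 = 0.06662 M.
Dilution factor = 200.0/24.27 = 8.241, so [stock] = 0.06662 x 8.241 = 0.549 M.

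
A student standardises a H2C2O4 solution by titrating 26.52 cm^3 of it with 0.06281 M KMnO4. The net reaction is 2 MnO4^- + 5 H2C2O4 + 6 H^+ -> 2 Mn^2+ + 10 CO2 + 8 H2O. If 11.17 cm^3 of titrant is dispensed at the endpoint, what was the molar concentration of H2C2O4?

n(KMnO4) = 0.06281 x 0.01117 = 0.0007016 mol.
From the balanced equation, 2 mol KMnO4 reacts with 5 mol H2C2O4, so n(H2C2O4) = 0.0007016 x 5/2 = 0.001754 mol.
[H2C2O4] = 0.001754 / 0.02652 L = 0.0661 M.

0.0661 M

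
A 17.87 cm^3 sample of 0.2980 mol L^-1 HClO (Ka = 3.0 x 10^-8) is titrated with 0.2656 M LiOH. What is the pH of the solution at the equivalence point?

10.34

n(HClO) = 0.2980 x 0.01787 = 0.005325 mol; V(LiOH) at equivalence = 0.005325/0.2656 = 0.02005 L.
At equivalence all the acid is converted to ClO-; total volume = 0.01787 + 0.02005 = 0.03792 L, so [ClO-] = 0.005325/0.03792 = 0.1404 M.
Kb = Kw/Ka = 1.0e-14 / 3.0 x 10^-8 = 3.33e-7.
[OH^-] = sqrt(Kb x [ClO-]) = sqrt(3.33e-7 x 0.1404) = 0.000216 M.
pOH = 3.66, so pH = 14.00 - 3.66 = 10.34.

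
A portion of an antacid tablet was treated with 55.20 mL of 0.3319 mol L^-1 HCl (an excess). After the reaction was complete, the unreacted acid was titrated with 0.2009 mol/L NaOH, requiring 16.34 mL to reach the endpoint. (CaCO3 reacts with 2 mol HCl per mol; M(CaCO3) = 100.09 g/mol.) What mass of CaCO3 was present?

0.753 g

Total n(HCl) added = 0.3319 x 0.05520 = 0.01832 mol.
n(NaOH) used = 0.2009 x 0.01634 = 0.003283 mol, which equals the excess n(HCl).
So n(HCl) consumed by the sample = 0.01832 - 0.003283 = 0.01504 mol.
n(CaCO3) = 0.01504 / 2 = 0.007519 mol.
mass = 0.007519 mol x 100.09 g/mol = 0.753 g.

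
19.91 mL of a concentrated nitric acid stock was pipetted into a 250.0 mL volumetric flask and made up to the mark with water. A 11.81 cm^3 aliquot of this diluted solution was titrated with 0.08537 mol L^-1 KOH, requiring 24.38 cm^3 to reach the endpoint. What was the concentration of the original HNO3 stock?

2.21 M

n(KOH) = 0.08537 x 0.02438 = 0.002081 mol.
n(HNO3) in the aliquot = 0.002081 mol.
[diluted HNO3] = 0.002081 / 0.01181 = 0.1762 M.
Dilution factor = 250.0/19.91 = 12.56, so [stock] = 0.1762 x 12.56 = 2.21 M.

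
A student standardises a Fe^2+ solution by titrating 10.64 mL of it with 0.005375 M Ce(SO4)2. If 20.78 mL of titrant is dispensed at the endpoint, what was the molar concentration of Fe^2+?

n(Ce(SO4)2) = 0.005375 x 0.02078 = 0.0001117 mol.
From the balanced equation, 1 mol Ce(SO4)2 reacts with 1 mol Fe^2+, so n(Fe^2+) = 0.0001117 x 1/1 = 0.0001117 mol.
[Fe^2+] = 0.0001117 / 0.01064 L = 0.0105 M.

0.0105 M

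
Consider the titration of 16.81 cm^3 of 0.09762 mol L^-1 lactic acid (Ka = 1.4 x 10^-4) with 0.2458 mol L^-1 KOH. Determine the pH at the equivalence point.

n(HC3H5O3) = 0.09762 x 0.01681 = 0.001641 mol; V(KOH) at equivalence = 0.001641/0.2458 = 0.006676 L.
At equivalence all the acid is converted to C3H5O3-; total volume = 0.01681 + 0.006676 = 0.02349 L, so [C3H5O3-] = 0.001641/0.02349 = 0.06987 M.
Kb = Kw/Ka = 1.0e-14 / 1.4 x 10^-4 = 7.14e-11.
[OH^-] = sqrt(Kb x [C3H5O3-]) = sqrt(7.14e-11 x 0.06987) = 2.23e-6 M.
pOH = 5.65, so pH = 14.00 - 5.65 = 8.35.

8.35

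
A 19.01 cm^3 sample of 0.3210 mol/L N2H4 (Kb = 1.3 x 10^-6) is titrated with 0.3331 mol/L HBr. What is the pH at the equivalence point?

n(N2H4) = 0.3210 x 0.01901 = 0.006102 mol; V(HBr) at equivalence = 0.006102/0.3331 = 0.01832 L.
At equivalence the base is fully converted to N2H5+; total volume = 0.03733 L, so [N2H5+] = 0.006102/0.03733 = 0.1635 M.
Ka(N2H5+) = Kw/Kb = 1.0e-14 / 1.3 x 10^-6 = 7.69e-9.
[H^+] = sqrt(Ka x [N2H5+]) = sqrt(7.69e-9 x 0.1635) = 3.55e-5 M.
pH = -log(3.55e-5) = 4.45.

4.45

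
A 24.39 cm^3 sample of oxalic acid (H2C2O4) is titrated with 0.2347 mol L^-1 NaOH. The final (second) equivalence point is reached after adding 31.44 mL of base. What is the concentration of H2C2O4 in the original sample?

0.151 M

n(NaOH) = 0.2347 x 0.03144 = 0.007379 mol.
At the final (second) equivalence point, 2 mol OH^- react per mol H2C2O4, so n(H2C2O4) = 0.007379 / 2 = 0.003689 mol.
[H2C2O4] = 0.003689 / 0.02439 L = 0.151 M.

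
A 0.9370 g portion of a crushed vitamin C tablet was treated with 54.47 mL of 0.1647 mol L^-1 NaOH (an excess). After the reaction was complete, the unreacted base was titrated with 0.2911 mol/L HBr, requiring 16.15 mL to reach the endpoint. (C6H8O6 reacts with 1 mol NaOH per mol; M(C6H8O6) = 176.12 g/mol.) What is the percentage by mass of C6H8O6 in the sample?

Total n(NaOH) added = 0.1647 x 0.05447 = 0.008971 mol.
n(HBr) used = 0.2911 x 0.01615 = 0.004701 mol, which equals the excess n(NaOH).
So n(NaOH) consumed by the sample = 0.008971 - 0.004701 = 0.004270 mol.
n(C6H8O6) = 0.004270 / 1 = 0.004270 mol.
mass C6H8O6 = 0.004270 x 176.12 = 0.7520 g, so %C6H8O6 = 0.7520/0.9370 x 100 = 80.3%.

80.3%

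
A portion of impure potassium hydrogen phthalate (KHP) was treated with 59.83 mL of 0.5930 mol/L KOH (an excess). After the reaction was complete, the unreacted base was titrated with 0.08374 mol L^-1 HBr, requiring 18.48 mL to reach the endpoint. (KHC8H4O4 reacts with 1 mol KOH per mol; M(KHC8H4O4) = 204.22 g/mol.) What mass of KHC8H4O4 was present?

6.93 g

Total n(KOH) added = 0.5930 x 0.05983 = 0.03548 mol.
n(HBr) used = 0.08374 x 0.01848 = 0.001548 mol, which equals the excess n(KOH).
So n(KOH) consumed by the sample = 0.03548 - 0.001548 = 0.03393 mol.
n(KHC8H4O4) = 0.03393 / 1 = 0.03393 mol.
mass = 0.03393 mol x 204.22 g/mol = 6.93 g.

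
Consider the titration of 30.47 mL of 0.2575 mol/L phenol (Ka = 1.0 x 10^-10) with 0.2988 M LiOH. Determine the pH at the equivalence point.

n(C6H5OH) = 0.2575 x 0.03047 = 0.007846 mol; V(LiOH) at equivalence = 0.007846/0.2988 = 0.02626 L.
At equivalence all the acid is converted to C6H5O-; total volume = 0.03047 + 0.02626 = 0.05673 L, so [C6H5O-] = 0.007846/0.05673 = 0.1383 M.
Kb = Kw/Ka = 1.0e-14 / 1.0 x 10^-10 = 0.000100.
[OH^-] = sqrt(Kb x [C6H5O-]) = sqrt(0.000100 x 0.1383) = 0.00372 M.
pOH = 2.43, so pH = 14.00 - 2.43 = 11.57.

11.57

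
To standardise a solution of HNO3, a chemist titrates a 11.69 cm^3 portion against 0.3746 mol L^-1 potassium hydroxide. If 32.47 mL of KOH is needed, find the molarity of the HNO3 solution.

n(KOH) delivered = 0.3746 x 0.03247 = 0.01216 mol.
For a 1:1 reaction, n(HNO3) = 0.01216 mol.
[HNO3] = 0.01216 mol / 0.01169 L = 1.04 M.

1.04 M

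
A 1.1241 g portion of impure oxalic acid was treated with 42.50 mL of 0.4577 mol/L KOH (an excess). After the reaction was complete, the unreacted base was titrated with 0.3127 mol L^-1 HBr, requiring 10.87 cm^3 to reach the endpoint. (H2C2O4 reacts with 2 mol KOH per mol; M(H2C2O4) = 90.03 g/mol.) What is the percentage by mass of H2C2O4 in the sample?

64.3%

Total n(KOH) added = 0.4577 x 0.04250 = 0.01945 mol.
n(HBr) used = 0.3127 x 0.01087 = 0.003399 mol, which equals the excess n(KOH).
So n(KOH) consumed by the sample = 0.01945 - 0.003399 = 0.01605 mol.
n(H2C2O4) = 0.01605 / 2 = 0.008027 mol.
mass H2C2O4 = 0.008027 x 90.03 = 0.7226 g, so %H2C2O4 = 0.7226/1.1241 x 100 = 64.3%.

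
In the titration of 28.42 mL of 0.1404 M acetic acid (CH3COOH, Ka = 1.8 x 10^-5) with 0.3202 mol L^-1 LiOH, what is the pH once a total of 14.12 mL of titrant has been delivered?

n(acid) = 0.1404 x 0.02842 = 0.003990 mol; n(LiOH) added = 0.3202 x 0.01412 = 0.004521 mol.
Base is in excess by 0.004521 - 0.003990 = 0.0005311 mol in a total volume of 0.04254 L.
[OH^-] = 0.0005311/0.04254 = 0.01248 M, so pOH = 1.90 and pH = 14.00 - 1.90 = 12.10.

12.10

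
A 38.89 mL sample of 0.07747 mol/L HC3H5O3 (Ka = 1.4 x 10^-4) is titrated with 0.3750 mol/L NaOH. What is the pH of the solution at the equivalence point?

n(HC3H5O3) = 0.07747 x 0.03889 = 0.003013 mol; V(NaOH) at equivalence = 0.003013/0.3750 = 0.008034 L.
At equivalence all the acid is converted to C3H5O3-; total volume = 0.03889 + 0.008034 = 0.04692 L, so [C3H5O3-] = 0.003013/0.04692 = 0.06421 M.
Kb = Kw/Ka = 1.0e-14 / 1.4 x 10^-4 = 7.14e-11.
[OH^-] = sqrt(Kb x [C3H5O3-]) = sqrt(7.14e-11 x 0.06421) = 2.14e-6 M.
pOH = 5.67, so pH = 14.00 - 5.67 = 8.33.

8.33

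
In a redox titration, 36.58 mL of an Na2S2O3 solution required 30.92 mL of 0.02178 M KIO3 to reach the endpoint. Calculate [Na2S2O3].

n(KIO3) = 0.02178 x 0.03092 = 0.0006734 mol.
From the balanced equation, 1 mol KIO3 reacts with 6 mol Na2S2O3, so n(Na2S2O3) = 0.0006734 x 6/1 = 0.004041 mol.
[Na2S2O3] = 0.004041 / 0.03658 L = 0.110 M.

0.110 M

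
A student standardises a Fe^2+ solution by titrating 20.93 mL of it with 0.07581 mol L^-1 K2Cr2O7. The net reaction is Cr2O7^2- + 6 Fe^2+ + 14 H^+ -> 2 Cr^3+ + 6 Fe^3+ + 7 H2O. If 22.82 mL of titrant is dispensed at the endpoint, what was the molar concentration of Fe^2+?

0.496 M

n(K2Cr2O7) = 0.07581 x 0.02282 = 0.001730 mol.
From the balanced equation, 1 mol K2Cr2O7 reacts with 6 mol Fe^2+, so n(Fe^2+) = 0.001730 x 6/1 = 0.01038 mol.
[Fe^2+] = 0.01038 / 0.02093 L = 0.496 M.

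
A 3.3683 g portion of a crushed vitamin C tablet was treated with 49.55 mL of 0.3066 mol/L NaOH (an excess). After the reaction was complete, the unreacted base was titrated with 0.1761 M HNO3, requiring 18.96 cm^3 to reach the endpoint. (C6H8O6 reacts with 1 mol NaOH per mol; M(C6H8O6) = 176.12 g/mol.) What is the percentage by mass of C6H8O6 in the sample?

Total n(NaOH) added = 0.3066 x 0.04955 = 0.01519 mol.
n(HNO3) used = 0.1761 x 0.01896 = 0.003339 mol, which equals the excess n(NaOH).
So n(NaOH) consumed by the sample = 0.01519 - 0.003339 = 0.01185 mol.
n(C6H8O6) = 0.01185 / 1 = 0.01185 mol.
mass C6H8O6 = 0.01185 x 176.12 = 2.088 g, so %C6H8O6 = 2.088/3.3683 x 100 = 62.0%.

62.0%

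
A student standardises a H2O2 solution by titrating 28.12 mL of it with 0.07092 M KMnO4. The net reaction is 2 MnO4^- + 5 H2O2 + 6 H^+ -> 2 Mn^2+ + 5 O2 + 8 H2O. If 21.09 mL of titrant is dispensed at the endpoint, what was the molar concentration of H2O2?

0.133 M

n(KMnO4) = 0.07092 x 0.02109 = 0.001496 mol.
From the balanced equation, 2 mol KMnO4 reacts with 5 mol H2O2, so n(H2O2) = 0.001496 x 5/2 = 0.003739 mol.
[H2O2] = 0.003739 / 0.02812 L = 0.133 M.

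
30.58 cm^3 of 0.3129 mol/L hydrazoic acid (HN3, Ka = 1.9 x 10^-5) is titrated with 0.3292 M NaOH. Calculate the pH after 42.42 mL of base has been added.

n(acid) = 0.3129 x 0.03058 = 0.009568 mol; n(NaOH) added = 0.3292 x 0.04242 = 0.01396 mol.
Base is in excess by 0.01396 - 0.009568 = 0.004396 mol in a total volume of 0.07300 L.
[OH^-] = 0.004396/0.07300 = 0.06022 M, so pOH = 1.22 and pH = 14.00 - 1.22 = 12.78.

12.78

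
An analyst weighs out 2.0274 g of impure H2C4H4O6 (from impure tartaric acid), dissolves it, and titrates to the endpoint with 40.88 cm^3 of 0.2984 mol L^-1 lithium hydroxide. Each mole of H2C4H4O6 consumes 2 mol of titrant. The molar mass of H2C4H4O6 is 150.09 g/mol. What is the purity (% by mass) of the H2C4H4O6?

45.2%

n(LiOH) = 0.2984 x 0.04088 = 0.01220 mol.
n(H2C4H4O6) = 0.01220 / 2 = 0.006099 mol.
mass of H2C4H4O6 = 0.006099 x 150.09 = 0.9154 g.
% purity = 0.9154 / 2.0274 x 100 = 45.2%.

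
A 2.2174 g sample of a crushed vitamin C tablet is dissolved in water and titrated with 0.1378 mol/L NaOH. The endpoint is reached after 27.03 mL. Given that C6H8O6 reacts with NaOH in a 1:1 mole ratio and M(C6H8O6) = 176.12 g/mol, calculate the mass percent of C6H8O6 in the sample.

29.6%

n(NaOH) = 0.1378 x 0.02703 = 0.003725 mol.
n(C6H8O6) = 0.003725 / 1 = 0.003725 mol.
mass of C6H8O6 = 0.003725 x 176.12 = 0.6560 g.
% purity = 0.6560 / 2.2174 x 100 = 29.6%.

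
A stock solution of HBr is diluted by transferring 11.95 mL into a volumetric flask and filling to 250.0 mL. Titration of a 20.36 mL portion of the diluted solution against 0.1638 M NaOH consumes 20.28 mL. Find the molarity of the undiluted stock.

3.41 M

n(NaOH) = 0.1638 x 0.02028 = 0.003322 mol.
n(HBr) in the aliquot = 0.003322 mol.
[diluted HBr] = 0.003322 / 0.02036 = 0.1632 M.
Dilution factor = 250.0/11.95 = 20.92, so [stock] = 0.1632 x 20.92 = 3.41 M.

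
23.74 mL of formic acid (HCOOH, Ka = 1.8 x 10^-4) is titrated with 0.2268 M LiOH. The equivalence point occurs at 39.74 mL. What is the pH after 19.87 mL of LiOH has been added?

3.74

19.87 mL is exactly half the equivalence volume (39.74/2), i.e. the half-equivalence point.
There, n(HA) = n(A^-), so pH = pKa = -log(1.8 x 10^-4) = 3.74.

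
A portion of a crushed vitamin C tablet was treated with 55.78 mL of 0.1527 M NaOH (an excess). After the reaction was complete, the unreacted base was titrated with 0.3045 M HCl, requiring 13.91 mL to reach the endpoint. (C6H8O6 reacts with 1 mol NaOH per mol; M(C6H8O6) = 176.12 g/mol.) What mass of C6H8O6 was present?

0.754 g

Total n(NaOH) added = 0.1527 x 0.05578 = 0.008518 mol.
n(HCl) used = 0.3045 x 0.01391 = 0.004236 mol, which equals the excess n(NaOH).
So n(NaOH) consumed by the sample = 0.008518 - 0.004236 = 0.004282 mol.
n(C6H8O6) = 0.004282 / 1 = 0.004282 mol.
mass = 0.004282 mol x 176.12 g/mol = 0.754 g.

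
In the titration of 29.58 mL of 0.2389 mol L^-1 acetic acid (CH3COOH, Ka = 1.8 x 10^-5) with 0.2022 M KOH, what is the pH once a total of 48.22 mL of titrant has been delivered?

12.54

n(acid) = 0.2389 x 0.02958 = 0.007067 mol; n(KOH) added = 0.2022 x 0.04822 = 0.009750 mol.
Base is in excess by 0.009750 - 0.007067 = 0.002683 mol in a total volume of 0.07780 L.
[OH^-] = 0.002683/0.07780 = 0.03449 M, so pOH = 1.46 and pH = 14.00 - 1.46 = 12.54.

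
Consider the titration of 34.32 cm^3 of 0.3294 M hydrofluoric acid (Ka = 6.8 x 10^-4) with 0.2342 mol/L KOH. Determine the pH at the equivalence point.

n(HF) = 0.3294 x 0.03432 = 0.01131 mol; V(KOH) at equivalence = 0.01131/0.2342 = 0.04827 L.
At equivalence all the acid is converted to F-; total volume = 0.03432 + 0.04827 = 0.08259 L, so [F-] = 0.01131/0.08259 = 0.1369 M.
Kb = Kw/Ka = 1.0e-14 / 6.8 x 10^-4 = 1.47e-11.
[OH^-] = sqrt(Kb x [F-]) = sqrt(1.47e-11 x 0.1369) = 1.42e-6 M.
pOH = 5.85, so pH = 14.00 - 5.85 = 8.15.

8.15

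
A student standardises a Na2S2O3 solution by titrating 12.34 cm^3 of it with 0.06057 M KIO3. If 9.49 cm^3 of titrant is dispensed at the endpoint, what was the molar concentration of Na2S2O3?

0.279 M

n(KIO3) = 0.06057 x 0.009490 = 0.0005748 mol.
From the balanced equation, 1 mol KIO3 reacts with 6 mol Na2S2O3, so n(Na2S2O3) = 0.0005748 x 6/1 = 0.003449 mol.
[Na2S2O3] = 0.003449 / 0.01234 L = 0.279 M.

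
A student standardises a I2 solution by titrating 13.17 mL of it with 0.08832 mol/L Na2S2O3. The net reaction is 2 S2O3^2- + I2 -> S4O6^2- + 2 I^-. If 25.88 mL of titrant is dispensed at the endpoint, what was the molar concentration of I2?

n(Na2S2O3) = 0.08832 x 0.02588 = 0.002286 mol.
From the balanced equation, 2 mol Na2S2O3 reacts with 1 mol I2, so n(I2) = 0.002286 x 1/2 = 0.001143 mol.
[I2] = 0.001143 / 0.01317 L = 0.0868 M.

0.0868 M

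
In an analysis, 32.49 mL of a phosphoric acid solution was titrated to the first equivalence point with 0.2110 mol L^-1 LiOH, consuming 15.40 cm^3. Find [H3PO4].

n(LiOH) = 0.2110 x 0.01540 = 0.003249 mol.
At the first equivalence point, 1 mol OH^- react per mol H3PO4, so n(H3PO4) = 0.003249 / 1 = 0.003249 mol.
[H3PO4] = 0.003249 / 0.03249 L = 0.100 M.

0.100 M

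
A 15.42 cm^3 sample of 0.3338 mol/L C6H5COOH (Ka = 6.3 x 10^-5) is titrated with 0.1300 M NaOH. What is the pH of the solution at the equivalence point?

8.59

n(C6H5COOH) = 0.3338 x 0.01542 = 0.005147 mol; V(NaOH) at equivalence = 0.005147/0.1300 = 0.03959 L.
At equivalence all the acid is converted to C6H5COO-; total volume = 0.01542 + 0.03959 = 0.05501 L, so [C6H5COO-] = 0.005147/0.05501 = 0.09356 M.
Kb = Kw/Ka = 1.0e-14 / 6.3 x 10^-5 = 1.59e-10.
[OH^-] = sqrt(Kb x [C6H5COO-]) = sqrt(1.59e-10 x 0.09356) = 3.85e-6 M.
pOH = 5.41, so pH = 14.00 - 5.41 = 8.59.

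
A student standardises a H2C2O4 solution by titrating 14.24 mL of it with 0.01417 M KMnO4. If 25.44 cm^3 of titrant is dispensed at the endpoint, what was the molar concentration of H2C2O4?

0.0633 M

n(KMnO4) = 0.01417 x 0.02544 = 0.0003605 mol.
From the balanced equation, 2 mol KMnO4 reacts with 5 mol H2C2O4, so n(H2C2O4) = 0.0003605 x 5/2 = 0.0009012 mol.
[H2C2O4] = 0.0009012 / 0.01424 L = 0.0633 M.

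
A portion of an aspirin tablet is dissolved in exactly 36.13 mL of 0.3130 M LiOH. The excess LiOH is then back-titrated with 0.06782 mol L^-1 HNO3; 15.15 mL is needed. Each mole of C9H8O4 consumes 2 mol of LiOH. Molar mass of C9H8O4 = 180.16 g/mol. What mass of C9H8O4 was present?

Total n(LiOH) added = 0.3130 x 0.03613 = 0.01131 mol.
n(HNO3) used = 0.06782 x 0.01515 = 0.001027 mol, which equals the excess n(LiOH).
So n(LiOH) consumed by the sample = 0.01131 - 0.001027 = 0.01028 mol.
n(C9H8O4) = 0.01028 / 2 = 0.005141 mol.
mass = 0.005141 mol x 180.16 g/mol = 0.926 g.

0.926 g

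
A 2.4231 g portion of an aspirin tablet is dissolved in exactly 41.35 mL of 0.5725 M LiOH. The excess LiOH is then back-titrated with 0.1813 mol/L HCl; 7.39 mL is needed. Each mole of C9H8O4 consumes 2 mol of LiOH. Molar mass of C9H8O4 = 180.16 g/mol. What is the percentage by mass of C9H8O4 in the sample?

Total n(LiOH) added = 0.5725 x 0.04135 = 0.02367 mol.
n(HCl) used = 0.1813 x 0.007390 = 0.001340 mol, which equals the excess n(LiOH).
So n(LiOH) consumed by the sample = 0.02367 - 0.001340 = 0.02233 mol.
n(C9H8O4) = 0.02233 / 2 = 0.01117 mol.
mass C9H8O4 = 0.01117 x 180.16 = 2.012 g, so %C9H8O4 = 2.012/2.4231 x 100 = 83.0%.

83.0%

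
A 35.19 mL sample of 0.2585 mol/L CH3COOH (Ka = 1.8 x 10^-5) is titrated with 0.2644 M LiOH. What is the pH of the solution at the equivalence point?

n(CH3COOH) = 0.2585 x 0.03519 = 0.009097 mol; V(LiOH) at equivalence = 0.009097/0.2644 = 0.03440 L.
At equivalence all the acid is converted to CH3COO-; total volume = 0.03519 + 0.03440 = 0.06959 L, so [CH3COO-] = 0.009097/0.06959 = 0.1307 M.
Kb = Kw/Ka = 1.0e-14 / 1.8 x 10^-5 = 5.56e-10.
[OH^-] = sqrt(Kb x [CH3COO-]) = sqrt(5.56e-10 x 0.1307) = 8.52e-6 M.
pOH = 5.07, so pH = 14.00 - 5.07 = 8.93.

8.93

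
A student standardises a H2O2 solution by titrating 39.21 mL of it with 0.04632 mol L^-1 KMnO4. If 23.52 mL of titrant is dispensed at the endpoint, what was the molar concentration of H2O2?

0.0695 M

n(KMnO4) = 0.04632 x 0.02352 = 0.001089 mol.
From the balanced equation, 2 mol KMnO4 reacts with 5 mol H2O2, so n(H2O2) = 0.001089 x 5/2 = 0.002724 mol.
[H2O2] = 0.002724 / 0.03921 L = 0.0695 M.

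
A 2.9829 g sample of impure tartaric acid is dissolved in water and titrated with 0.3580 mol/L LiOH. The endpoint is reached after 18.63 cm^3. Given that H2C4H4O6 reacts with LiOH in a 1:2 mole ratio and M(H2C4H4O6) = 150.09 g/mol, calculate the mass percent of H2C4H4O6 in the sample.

16.8%

n(LiOH) = 0.3580 x 0.01863 = 0.006670 mol.
n(H2C4H4O6) = 0.006670 / 2 = 0.003335 mol.
mass of H2C4H4O6 = 0.003335 x 150.09 = 0.5005 g.
% purity = 0.5005 / 2.9829 x 100 = 16.8%.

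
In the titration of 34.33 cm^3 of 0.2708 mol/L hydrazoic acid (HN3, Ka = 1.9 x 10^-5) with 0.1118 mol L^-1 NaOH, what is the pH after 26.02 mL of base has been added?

4.38

Initial n(HN3) = 0.2708 x 0.03433 = 0.009297 mol.
n(NaOH) added = 0.1118 x 0.02602 = 0.002909 mol, converting that many moles of HN3 to N3-.
Remaining n(HN3) = 0.006388 mol; n(N3-) = 0.002909 mol.
By Henderson-Hasselbalch, pH = pKa + log([A^-]/[HA]) = 4.72 + log(0.002909/0.006388) = 4.72 + (-0.34) = 4.38.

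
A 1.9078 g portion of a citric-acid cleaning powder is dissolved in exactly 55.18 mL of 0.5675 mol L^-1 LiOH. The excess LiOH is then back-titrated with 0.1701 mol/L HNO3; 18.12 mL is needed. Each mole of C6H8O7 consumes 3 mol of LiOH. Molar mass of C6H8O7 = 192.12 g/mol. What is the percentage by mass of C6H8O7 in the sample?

Total n(LiOH) added = 0.5675 x 0.05518 = 0.03131 mol.
n(HNO3) used = 0.1701 x 0.01812 = 0.003082 mol, which equals the excess n(LiOH).
So n(LiOH) consumed by the sample = 0.03131 - 0.003082 = 0.02823 mol.
n(C6H8O7) = 0.02823 / 3 = 0.009411 mol.
mass C6H8O7 = 0.009411 x 192.12 = 1.808 g, so %C6H8O7 = 1.808/1.9078 x 100 = 94.8%.

94.8%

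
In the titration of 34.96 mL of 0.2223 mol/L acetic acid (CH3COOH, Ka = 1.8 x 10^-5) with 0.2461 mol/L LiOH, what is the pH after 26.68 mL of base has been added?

5.48

Initial n(CH3COOH) = 0.2223 x 0.03496 = 0.007772 mol.
n(LiOH) added = 0.2461 x 0.02668 = 0.006566 mol, converting that many moles of CH3COOH to CH3COO-.
Remaining n(CH3COOH) = 0.001206 mol; n(CH3COO-) = 0.006566 mol.
By Henderson-Hasselbalch, pH = pKa + log([A^-]/[HA]) = 4.74 + log(0.006566/0.001206) = 4.74 + (+0.74) = 5.48.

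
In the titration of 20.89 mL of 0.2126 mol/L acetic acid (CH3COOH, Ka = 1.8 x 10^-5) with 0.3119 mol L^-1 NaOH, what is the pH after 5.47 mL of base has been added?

4.54

Initial n(CH3COOH) = 0.2126 x 0.02089 = 0.004441 mol.
n(NaOH) added = 0.3119 x 0.005470 = 0.001706 mol, converting that many moles of CH3COOH to CH3COO-.
Remaining n(CH3COOH) = 0.002735 mol; n(CH3COO-) = 0.001706 mol.
By Henderson-Hasselbalch, pH = pKa + log([A^-]/[HA]) = 4.74 + log(0.001706/0.002735) = 4.74 + (-0.20) = 4.54.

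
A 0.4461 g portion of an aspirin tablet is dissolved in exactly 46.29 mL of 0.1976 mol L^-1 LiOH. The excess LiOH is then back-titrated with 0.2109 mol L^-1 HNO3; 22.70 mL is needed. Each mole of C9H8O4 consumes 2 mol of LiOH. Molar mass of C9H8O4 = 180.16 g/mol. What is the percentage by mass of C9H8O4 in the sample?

Total n(LiOH) added = 0.1976 x 0.04629 = 0.009147 mol.
n(HNO3) used = 0.2109 x 0.02270 = 0.004787 mol, which equals the excess n(LiOH).
So n(LiOH) consumed by the sample = 0.009147 - 0.004787 = 0.004359 mol.
n(C9H8O4) = 0.004359 / 2 = 0.002180 mol.
mass C9H8O4 = 0.002180 x 180.16 = 0.3927 g, so %C9H8O4 = 0.3927/0.4461 x 100 = 88.0%.

88.0%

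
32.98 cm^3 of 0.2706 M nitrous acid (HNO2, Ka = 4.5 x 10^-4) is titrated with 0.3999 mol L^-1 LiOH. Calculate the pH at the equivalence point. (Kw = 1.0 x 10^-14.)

n(HNO2) = 0.2706 x 0.03298 = 0.008924 mol; V(LiOH) at equivalence = 0.008924/0.3999 = 0.02232 L.
At equivalence all the acid is converted to NO2-; total volume = 0.03298 + 0.02232 = 0.05530 L, so [NO2-] = 0.008924/0.05530 = 0.1614 M.
Kb = Kw/Ka = 1.0e-14 / 4.5 x 10^-4 = 2.22e-11.
[OH^-] = sqrt(Kb x [NO2-]) = sqrt(2.22e-11 x 0.1614) = 1.89e-6 M.
pOH = 5.72, so pH = 14.00 - 5.72 = 8.28.

8.28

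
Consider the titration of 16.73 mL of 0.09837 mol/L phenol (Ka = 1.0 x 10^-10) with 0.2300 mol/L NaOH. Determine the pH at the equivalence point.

n(C6H5OH) = 0.09837 x 0.01673 = 0.001646 mol; V(NaOH) at equivalence = 0.001646/0.2300 = 0.007155 L.
At equivalence all the acid is converted to C6H5O-; total volume = 0.01673 + 0.007155 = 0.02389 L, so [C6H5O-] = 0.001646/0.02389 = 0.06890 M.
Kb = Kw/Ka = 1.0e-14 / 1.0 x 10^-10 = 0.000100.
[OH^-] = sqrt(Kb x [C6H5O-]) = sqrt(0.000100 x 0.06890) = 0.00262 M.
pOH = 2.58, so pH = 14.00 - 2.58 = 11.42.

11.42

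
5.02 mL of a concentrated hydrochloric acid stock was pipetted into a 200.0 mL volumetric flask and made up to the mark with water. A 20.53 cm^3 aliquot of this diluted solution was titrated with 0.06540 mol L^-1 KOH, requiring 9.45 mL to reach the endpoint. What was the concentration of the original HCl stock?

1.20 M

n(KOH) = 0.06540 x 0.009450 = 0.0006180 mol.
n(HCl) in the aliquot = 0.0006180 mol.
[diluted HCl] = 0.0006180 / 0.02053 = 0.03010 M.
Dilution factor = 200.0/5.020 = 39.84, so [stock] = 0.03010 x 39.84 = 1.20 M.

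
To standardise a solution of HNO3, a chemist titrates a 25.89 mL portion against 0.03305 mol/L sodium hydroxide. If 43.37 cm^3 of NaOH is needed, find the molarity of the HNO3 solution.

n(NaOH) delivered = 0.03305 x 0.04337 = 0.001433 mol.
For a 1:1 reaction, n(HNO3) = 0.001433 mol.
[HNO3] = 0.001433 mol / 0.02589 L = 0.0554 M.

0.0554 M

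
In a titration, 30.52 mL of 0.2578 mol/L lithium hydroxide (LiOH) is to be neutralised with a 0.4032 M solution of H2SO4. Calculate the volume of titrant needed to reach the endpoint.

n(LiOH) = 0.2578 mol/L x 0.03052 L = 0.007868 mol.
The neutralisation is 2 LiOH : 1 H2SO4, so n(H2SO4) = 0.007868 x 1/2 = 0.003934 mol.
V(H2SO4) = 0.003934 / 0.4032 = 0.009757 L = 9.76 mL.

9.76 mL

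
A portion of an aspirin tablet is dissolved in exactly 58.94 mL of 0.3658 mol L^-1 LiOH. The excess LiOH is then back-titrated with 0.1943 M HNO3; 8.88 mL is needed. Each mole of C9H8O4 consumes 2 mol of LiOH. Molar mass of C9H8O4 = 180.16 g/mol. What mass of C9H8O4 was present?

1.79 g

Total n(LiOH) added = 0.3658 x 0.05894 = 0.02156 mol.
n(HNO3) used = 0.1943 x 0.008880 = 0.001725 mol, which equals the excess n(LiOH).
So n(LiOH) consumed by the sample = 0.02156 - 0.001725 = 0.01983 mol.
n(C9H8O4) = 0.01983 / 2 = 0.009917 mol.
mass = 0.009917 mol x 180.16 g/mol = 1.79 g.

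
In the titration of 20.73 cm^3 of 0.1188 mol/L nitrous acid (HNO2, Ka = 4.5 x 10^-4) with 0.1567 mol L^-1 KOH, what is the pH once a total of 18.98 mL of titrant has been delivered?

n(acid) = 0.1188 x 0.02073 = 0.002463 mol; n(KOH) added = 0.1567 x 0.01898 = 0.002974 mol.
Base is in excess by 0.002974 - 0.002463 = 0.0005114 mol in a total volume of 0.03971 L.
[OH^-] = 0.0005114/0.03971 = 0.01288 M, so pOH = 1.89 and pH = 14.00 - 1.89 = 12.11.

12.11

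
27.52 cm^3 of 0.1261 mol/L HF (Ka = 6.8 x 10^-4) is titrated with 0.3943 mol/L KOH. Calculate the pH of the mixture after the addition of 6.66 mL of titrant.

3.66

Initial n(HF) = 0.1261 x 0.02752 = 0.003470 mol.
n(KOH) added = 0.3943 x 0.006660 = 0.002626 mol, converting that many moles of HF to F-.
Remaining n(HF) = 0.0008442 mol; n(F-) = 0.002626 mol.
By Henderson-Hasselbalch, pH = pKa + log([A^-]/[HA]) = 3.17 + log(0.002626/0.0008442) = 3.17 + (+0.49) = 3.66.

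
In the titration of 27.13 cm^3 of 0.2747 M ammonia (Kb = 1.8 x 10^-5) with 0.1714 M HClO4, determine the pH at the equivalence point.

n(NH3) = 0.2747 x 0.02713 = 0.007453 mol; V(HClO4) at equivalence = 0.007453/0.1714 = 0.04348 L.
At equivalence the base is fully converted to NH4+; total volume = 0.07061 L, so [NH4+] = 0.007453/0.07061 = 0.1055 M.
Ka(NH4+) = Kw/Kb = 1.0e-14 / 1.8 x 10^-5 = 5.56e-10.
[H^+] = sqrt(Ka x [NH4+]) = sqrt(5.56e-10 x 0.1055) = 7.66e-6 M.
pH = -log(7.66e-6) = 5.12.

5.12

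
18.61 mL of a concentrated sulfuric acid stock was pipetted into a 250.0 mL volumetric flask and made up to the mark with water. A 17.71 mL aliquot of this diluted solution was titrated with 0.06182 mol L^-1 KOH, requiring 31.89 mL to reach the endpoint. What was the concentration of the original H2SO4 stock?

n(KOH) = 0.06182 x 0.03189 = 0.001971 mol.
n(H2SO4) in the aliquot = 0.001971 x 1/2 = 0.0009857 mol.
[diluted H2SO4] = 0.0009857 / 0.01771 = 0.05566 M.
Dilution factor = 250.0/18.61 = 13.43, so [stock] = 0.05566 x 13.43 = 0.748 M.

0.748 M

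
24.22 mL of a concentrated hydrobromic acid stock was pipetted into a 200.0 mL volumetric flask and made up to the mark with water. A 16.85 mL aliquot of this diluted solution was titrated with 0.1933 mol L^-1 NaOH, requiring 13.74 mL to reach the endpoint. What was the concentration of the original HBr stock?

1.30 M

n(NaOH) = 0.1933 x 0.01374 = 0.002656 mol.
n(HBr) in the aliquot = 0.002656 mol.
[diluted HBr] = 0.002656 / 0.01685 = 0.1576 M.
Dilution factor = 200.0/24.22 = 8.258, so [stock] = 0.1576 x 8.258 = 1.30 M.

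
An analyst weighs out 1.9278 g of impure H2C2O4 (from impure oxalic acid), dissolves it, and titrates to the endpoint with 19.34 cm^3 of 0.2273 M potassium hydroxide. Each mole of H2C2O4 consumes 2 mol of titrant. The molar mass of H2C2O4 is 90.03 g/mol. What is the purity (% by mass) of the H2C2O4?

10.3%

n(KOH) = 0.2273 x 0.01934 = 0.004396 mol.
n(H2C2O4) = 0.004396 / 2 = 0.002198 mol.
mass of H2C2O4 = 0.002198 x 90.03 = 0.1979 g.
% purity = 0.1979 / 1.9278 x 100 = 10.3%.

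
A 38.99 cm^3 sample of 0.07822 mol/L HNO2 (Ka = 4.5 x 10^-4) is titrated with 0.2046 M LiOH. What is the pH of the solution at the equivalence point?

n(HNO2) = 0.07822 x 0.03899 = 0.003050 mol; V(LiOH) at equivalence = 0.003050/0.2046 = 0.01491 L.
At equivalence all the acid is converted to NO2-; total volume = 0.03899 + 0.01491 = 0.05390 L, so [NO2-] = 0.003050/0.05390 = 0.05659 M.
Kb = Kw/Ka = 1.0e-14 / 4.5 x 10^-4 = 2.22e-11.
[OH^-] = sqrt(Kb x [NO2-]) = sqrt(2.22e-11 x 0.05659) = 1.12e-6 M.
pOH = 5.95, so pH = 14.00 - 5.95 = 8.05.

8.05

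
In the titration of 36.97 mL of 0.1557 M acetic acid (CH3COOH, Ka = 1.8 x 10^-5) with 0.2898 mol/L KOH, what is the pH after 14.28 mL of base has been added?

5.15

Initial n(CH3COOH) = 0.1557 x 0.03697 = 0.005756 mol.
n(KOH) added = 0.2898 x 0.01428 = 0.004138 mol, converting that many moles of CH3COOH to CH3COO-.
Remaining n(CH3COOH) = 0.001618 mol; n(CH3COO-) = 0.004138 mol.
By Henderson-Hasselbalch, pH = pKa + log([A^-]/[HA]) = 4.74 + log(0.004138/0.001618) = 4.74 + (+0.41) = 5.15.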